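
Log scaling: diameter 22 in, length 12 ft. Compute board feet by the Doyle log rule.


Doyle: BF = (D - 4)^2 * L / 16
Adjusted diameter = 22 - 4 = 18 in
(D-4)^2 = 18^2 = 324
BF = 324 * 12 / 16 = 243 BF

243


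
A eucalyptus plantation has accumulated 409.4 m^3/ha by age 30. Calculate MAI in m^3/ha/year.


Formula: MAI = Total Volume / Stand Age
MAI = 409.4 m^3/ha / 30 years
MAI = 13.65 m^3/ha/year

13.65


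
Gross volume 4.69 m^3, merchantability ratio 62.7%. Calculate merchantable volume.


Formula: MV = V_total * (merchantable_pct / 100)
Merchantable fraction = 62.7% / 100 = 0.627
MV = 4.69 m^3 * 0.627 = 2.941 m^3

2.941


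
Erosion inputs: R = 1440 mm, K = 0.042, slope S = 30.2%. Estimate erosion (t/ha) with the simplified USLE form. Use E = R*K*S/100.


Formula: E = R * K * S / 100  (simplified USLE)
R * K = 1440 * 0.042 = 60.48
E = 60.48 * 30.2 / 100 = 18.26 t/ha

18.26


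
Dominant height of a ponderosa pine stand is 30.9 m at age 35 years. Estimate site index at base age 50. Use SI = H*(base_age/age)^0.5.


Formula: SI = H_dom * (base_age / age)^0.5
Age ratio = 50 / 35 = 1.42857
sqrt(age_ratio) = 1.19523
SI = 30.9 * 1.19523 = 36.9 m

36.9


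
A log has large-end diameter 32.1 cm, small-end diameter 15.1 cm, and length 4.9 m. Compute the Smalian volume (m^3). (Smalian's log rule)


Smalian: V = (A1 + A2)/2 * L,  A = pi*(D/200)^2
A1 = pi*(32.1/200)^2 = 0.080928 m^2
A2 = pi*(15.1/200)^2 = 0.017908 m^2
V = (0.080928+0.017908)/2*4.9 = 0.2421 m^3

0.2421


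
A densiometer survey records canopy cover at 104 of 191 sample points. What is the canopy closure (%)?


Formula: Canopy closure = covered points / total points * 100
Closure = 104 / 191 * 100
Closure = 0.5445 * 100 = 54.5%

54.5


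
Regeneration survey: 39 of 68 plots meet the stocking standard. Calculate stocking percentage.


Formula: Stocking % = stocked plots / total plots * 100
Stocking = 39 / 68 * 100
Stocking = 0.5735 * 100 = 57.4%

57.4


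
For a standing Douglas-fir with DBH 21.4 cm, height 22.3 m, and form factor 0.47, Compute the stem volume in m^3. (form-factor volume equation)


Formula: V = pi * (DBH/200)^2 * H * ff
Radius = DBH/200 = 21.4/200 = 0.107 m
Radius^2 = 0.107^2 = 0.011449 m^2
V = pi * 0.011449 * 22.3 * 0.47
V = 0.377 m^3

0.377


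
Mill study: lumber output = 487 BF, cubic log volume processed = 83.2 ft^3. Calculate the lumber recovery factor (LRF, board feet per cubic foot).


Formula: LRF = Lumber Output (BF) / Log Input (ft^3)
LRF = 487 BF / 83.2 ft^3
LRF = 5.85 BF/ft^3

5.85


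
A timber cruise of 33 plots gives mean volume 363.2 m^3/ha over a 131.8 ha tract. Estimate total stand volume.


Formula: Total Volume = Mean Volume per ha * Total Area
Total Volume = 363.2 m^3/ha * 131.8 ha
Total Volume = 47870 m^3

47870


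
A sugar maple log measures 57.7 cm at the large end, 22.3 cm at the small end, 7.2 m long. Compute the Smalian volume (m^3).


Smalian: V = (A1 + A2)/2 * L,  A = pi*(D/200)^2
A1 = pi*(57.7/200)^2 = 0.261482 m^2
A2 = pi*(22.3/200)^2 = 0.039057 m^2
V = (0.261482+0.039057)/2*7.2 = 1.0819 m^3

1.0819


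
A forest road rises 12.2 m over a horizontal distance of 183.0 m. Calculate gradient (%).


Formula: Gradient = rise / run * 100
Gradient = 12.2 / 183.0 * 100 = 6.7%

6.7


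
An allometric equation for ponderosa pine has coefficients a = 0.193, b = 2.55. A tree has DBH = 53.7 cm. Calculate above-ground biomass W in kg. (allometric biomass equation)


Formula: W = a * DBH^b  (allometric power law)
DBH^b = 53.7^2.55 = 25788.9956
W = 0.193 * 25788.9956 = 4977.3 kg

4977.3


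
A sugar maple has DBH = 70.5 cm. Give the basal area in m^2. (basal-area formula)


Formula: BA = pi * (DBH/2)^2 / 10000  (cm^2 to m^2)
Radius = DBH/2 = 70.5/2 = 35.25 cm
BA = pi * 35.25^2 / 10000
   = 3903.6252 cm^2 / 10000
   = 0.3904 m^2

0.3904


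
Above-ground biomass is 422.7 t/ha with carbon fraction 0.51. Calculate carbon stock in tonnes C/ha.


Formula: Carbon Stock = Biomass * Carbon Fraction
C = 422.7 t/ha * 0.51
C = 215.6 t C/ha

215.6


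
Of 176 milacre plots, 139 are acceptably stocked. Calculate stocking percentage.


Formula: Stocking % = stocked plots / total plots * 100
Stocking = 139 / 176 * 100
Stocking = 0.7898 * 100 = 79.0%

79.0


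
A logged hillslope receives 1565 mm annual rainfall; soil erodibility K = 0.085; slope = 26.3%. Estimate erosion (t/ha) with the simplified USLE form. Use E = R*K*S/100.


Formula: E = R * K * S / 100  (simplified USLE)
R * K = 1565 * 0.085 = 133.025
E = 133.025 * 26.3 / 100 = 34.99 t/ha

34.99


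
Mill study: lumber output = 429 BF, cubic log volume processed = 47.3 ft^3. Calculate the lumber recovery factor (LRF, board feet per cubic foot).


Formula: LRF = Lumber Output (BF) / Log Input (ft^3)
LRF = 429 BF / 47.3 ft^3
LRF = 9.07 BF/ft^3

9.07


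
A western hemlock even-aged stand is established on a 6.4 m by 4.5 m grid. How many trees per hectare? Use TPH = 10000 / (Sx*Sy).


Formula: TPH = 10000 m^2/ha / (spacing_x * spacing_y)
Area per tree = 6.4 m * 4.5 m = 28.8 m^2
TPH = 10000 / 28.8 = 347 trees/ha

347


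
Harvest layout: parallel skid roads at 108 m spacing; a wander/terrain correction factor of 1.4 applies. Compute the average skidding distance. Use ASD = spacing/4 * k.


Formula: ASD = (spacing / 4) * correction
Uncorrected distance = spacing / 4 = 108 / 4 = 27 m
ASD = 27 * 1.4 = 38 m

38


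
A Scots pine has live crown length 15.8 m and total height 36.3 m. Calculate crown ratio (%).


Formula: Crown Ratio = (Crown Length / Total Height) * 100
CR = (15.8 m / 36.3 m) * 100
CR = 0.4353 * 100 = 43.5%

43.5


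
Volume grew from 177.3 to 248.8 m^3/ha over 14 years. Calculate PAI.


Formula: PAI = (V_T2 - V_T1) / (T2 - T1)
Volume increment = 248.8 - 177.3 = 71.5 m^3/ha
PAI = 71.5 / 14 = 5.11 m^3/ha/year

5.11


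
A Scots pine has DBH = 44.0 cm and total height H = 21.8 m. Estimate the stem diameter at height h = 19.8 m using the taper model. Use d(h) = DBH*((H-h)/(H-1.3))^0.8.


Taper: d(h) = DBH * ((H - h) / (H - 1.3))^0.8
Numerator = H - h = 21.8 - 19.8 = 2.0 m
Denominator = H - 1.3 = 21.8 - 1.3 = 20.5 m
Ratio = 2.0 / 20.5 = 0.09756
d = 44.0 * 0.09756^0.8 = 6.8 cm

6.8


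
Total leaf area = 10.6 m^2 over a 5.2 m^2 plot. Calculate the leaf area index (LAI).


Formula: LAI = total leaf area / ground area  (dimensionless)
LAI = 10.6 m^2 / 5.2 m^2
LAI = 2.04

2.04


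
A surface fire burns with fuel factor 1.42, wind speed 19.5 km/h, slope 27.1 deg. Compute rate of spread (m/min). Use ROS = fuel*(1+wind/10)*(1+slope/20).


Formula: ROS = fuel * (1 + wind/10) * (1 + slope/20)
Wind factor = 1 + 19.5/10 = 2.95
Slope factor = 1 + 27.1/20 = 2.355
ROS = 1.42 * 2.95 * 2.355 = 9.87 m/min

9.87


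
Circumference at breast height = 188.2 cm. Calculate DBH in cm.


Formula: DBH = C / pi
DBH = 188.2 / pi
pi = 3.14159...
DBH = 59.9 cm

59.9


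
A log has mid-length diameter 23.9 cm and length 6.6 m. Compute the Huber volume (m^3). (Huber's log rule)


Huber: V = Am * L,  Am = pi*(Dm/200)^2
Am = pi*(23.9/200)^2 = 0.044863 m^2
V = 0.044863*6.6 = 0.2961 m^3

0.2961


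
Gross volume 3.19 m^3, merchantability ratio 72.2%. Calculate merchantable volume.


Formula: MV = V_total * (merchantable_pct / 100)
Merchantable fraction = 72.2% / 100 = 0.722
MV = 3.19 m^3 * 0.722 = 2.303 m^3

2.303


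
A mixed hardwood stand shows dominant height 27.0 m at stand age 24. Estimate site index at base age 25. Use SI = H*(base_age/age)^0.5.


Formula: SI = H_dom * (base_age / age)^0.5
Age ratio = 25 / 24 = 1.04167
sqrt(age_ratio) = 1.02062
SI = 27.0 * 1.02062 = 27.6 m

27.6


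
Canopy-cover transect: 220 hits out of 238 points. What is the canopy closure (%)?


Formula: Canopy closure = covered points / total points * 100
Closure = 220 / 238 * 100
Closure = 0.9244 * 100 = 92.4%

92.4


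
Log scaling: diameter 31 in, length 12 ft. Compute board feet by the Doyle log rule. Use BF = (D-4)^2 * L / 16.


Doyle: BF = (D - 4)^2 * L / 16
Adjusted diameter = 31 - 4 = 27 in
(D-4)^2 = 27^2 = 729
BF = 729 * 12 / 16 = 547 BF

547


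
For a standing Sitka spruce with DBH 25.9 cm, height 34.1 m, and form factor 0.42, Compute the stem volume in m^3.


Formula: V = pi * (DBH/200)^2 * H * ff
Radius = DBH/200 = 25.9/200 = 0.1295 m
Radius^2 = 0.1295^2 = 0.01677025 m^2
V = pi * 0.01677025 * 34.1 * 0.42
V = 0.755 m^3

0.755


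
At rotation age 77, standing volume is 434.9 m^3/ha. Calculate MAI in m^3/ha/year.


Formula: MAI = Total Volume / Stand Age
MAI = 434.9 m^3/ha / 77 years
MAI = 5.65 m^3/ha/year

5.65


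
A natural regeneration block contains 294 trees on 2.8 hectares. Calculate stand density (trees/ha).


Formula: Stand Density = N_trees / Area_ha
Density = 294 trees / 2.8 ha
Density = 105 trees/ha

105


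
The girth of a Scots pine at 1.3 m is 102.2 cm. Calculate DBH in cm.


Formula: DBH = C / pi
DBH = 102.2 / pi
pi = 3.14159...
DBH = 32.5 cm

32.5


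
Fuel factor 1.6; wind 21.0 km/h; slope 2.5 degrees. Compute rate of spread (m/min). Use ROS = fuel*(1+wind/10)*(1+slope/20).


Formula: ROS = fuel * (1 + wind/10) * (1 + slope/20)
Wind factor = 1 + 21.0/10 = 3.1
Slope factor = 1 + 2.5/20 = 1.125
ROS = 1.6 * 3.1 * 1.125 = 5.58 m/min

5.58


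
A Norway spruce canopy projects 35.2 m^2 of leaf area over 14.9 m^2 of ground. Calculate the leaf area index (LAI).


Formula: LAI = total leaf area / ground area  (dimensionless)
LAI = 35.2 m^2 / 14.9 m^2
LAI = 2.36

2.36


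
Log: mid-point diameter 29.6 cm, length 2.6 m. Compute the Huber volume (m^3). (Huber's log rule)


Huber: V = Am * L,  Am = pi*(Dm/200)^2
Am = pi*(29.6/200)^2 = 0.068813 m^2
V = 0.068813*2.6 = 0.1789 m^3

0.1789


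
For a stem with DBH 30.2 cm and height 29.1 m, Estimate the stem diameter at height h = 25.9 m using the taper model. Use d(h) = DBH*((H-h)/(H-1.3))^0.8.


Taper: d(h) = DBH * ((H - h) / (H - 1.3))^0.8
Numerator = H - h = 29.1 - 25.9 = 3.2 m
Denominator = H - 1.3 = 29.1 - 1.3 = 27.8 m
Ratio = 3.2 / 27.8 = 0.11511
d = 30.2 * 0.11511^0.8 = 5.4 cm

5.4


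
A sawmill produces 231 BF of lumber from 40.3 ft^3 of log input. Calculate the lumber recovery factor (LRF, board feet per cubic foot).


Formula: LRF = Lumber Output (BF) / Log Input (ft^3)
LRF = 231 BF / 40.3 ft^3
LRF = 5.73 BF/ft^3

5.73


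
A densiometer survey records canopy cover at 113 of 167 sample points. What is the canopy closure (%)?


Formula: Canopy closure = covered points / total points * 100
Closure = 113 / 167 * 100
Closure = 0.6766 * 100 = 67.7%

67.7


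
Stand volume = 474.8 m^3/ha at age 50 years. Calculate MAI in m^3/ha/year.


Formula: MAI = Total Volume / Stand Age
MAI = 474.8 m^3/ha / 50 years
MAI = 9.5 m^3/ha/year

9.5


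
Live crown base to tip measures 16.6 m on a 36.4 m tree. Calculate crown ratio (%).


Formula: Crown Ratio = (Crown Length / Total Height) * 100
CR = (16.6 m / 36.4 m) * 100
CR = 0.456 * 100 = 45.6%

45.6


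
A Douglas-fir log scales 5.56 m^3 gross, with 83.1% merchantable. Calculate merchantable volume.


Formula: MV = V_total * (merchantable_pct / 100)
Merchantable fraction = 83.1% / 100 = 0.831
MV = 5.56 m^3 * 0.831 = 4.62 m^3

4.62


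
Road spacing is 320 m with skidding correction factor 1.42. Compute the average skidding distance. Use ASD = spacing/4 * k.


Formula: ASD = (spacing / 4) * correction
Uncorrected distance = spacing / 4 = 320 / 4 = 80 m
ASD = 80 * 1.42 = 114 m

114


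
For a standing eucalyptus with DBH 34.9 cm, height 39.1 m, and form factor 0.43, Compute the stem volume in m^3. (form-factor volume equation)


Formula: V = pi * (DBH/200)^2 * H * ff
Radius = DBH/200 = 34.9/200 = 0.1745 m
Radius^2 = 0.1745^2 = 0.03045025 m^2
V = pi * 0.03045025 * 39.1 * 0.43
V = 1.608 m^3

1.608


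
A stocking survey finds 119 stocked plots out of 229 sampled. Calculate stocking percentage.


Formula: Stocking % = stocked plots / total plots * 100
Stocking = 119 / 229 * 100
Stocking = 0.5197 * 100 = 52.0%

52.0


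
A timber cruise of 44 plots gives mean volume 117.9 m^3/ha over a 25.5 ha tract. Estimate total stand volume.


Formula: Total Volume = Mean Volume per ha * Total Area
Total Volume = 117.9 m^3/ha * 25.5 ha
Total Volume = 3006 m^3

3006


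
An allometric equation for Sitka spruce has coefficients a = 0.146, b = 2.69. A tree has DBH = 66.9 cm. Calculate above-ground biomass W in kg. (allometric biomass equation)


Formula: W = a * DBH^b  (allometric power law)
DBH^b = 66.9^2.69 = 81357.2493
W = 0.146 * 81357.2493 = 11878.2 kg

11878.2


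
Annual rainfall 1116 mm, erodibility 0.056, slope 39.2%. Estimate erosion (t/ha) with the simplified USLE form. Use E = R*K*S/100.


Formula: E = R * K * S / 100  (simplified USLE)
R * K = 1116 * 0.056 = 62.496
E = 62.496 * 39.2 / 100 = 24.5 t/ha

24.5


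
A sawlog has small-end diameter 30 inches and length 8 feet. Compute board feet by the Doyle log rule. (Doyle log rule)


Doyle: BF = (D - 4)^2 * L / 16
Adjusted diameter = 30 - 4 = 26 in
(D-4)^2 = 26^2 = 676
BF = 676 * 8 / 16 = 338 BF

338


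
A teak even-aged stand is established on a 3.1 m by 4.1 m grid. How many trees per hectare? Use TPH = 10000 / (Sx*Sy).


Formula: TPH = 10000 m^2/ha / (spacing_x * spacing_y)
Area per tree = 3.1 m * 4.1 m = 12.71 m^2
TPH = 10000 / 12.71 = 787 trees/ha

787


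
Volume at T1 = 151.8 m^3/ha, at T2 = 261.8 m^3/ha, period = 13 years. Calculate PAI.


Formula: PAI = (V_T2 - V_T1) / (T2 - T1)
Volume increment = 261.8 - 151.8 = 110.0 m^3/ha
PAI = 110.0 / 13 = 8.46 m^3/ha/year

8.46


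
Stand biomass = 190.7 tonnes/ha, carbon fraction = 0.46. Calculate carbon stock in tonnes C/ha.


Formula: Carbon Stock = Biomass * Carbon Fraction
C = 190.7 t/ha * 0.46
C = 87.7 t C/ha

87.7


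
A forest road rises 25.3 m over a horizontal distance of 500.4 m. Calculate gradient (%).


Formula: Gradient = rise / run * 100
Gradient = 25.3 / 500.4 * 100 = 5.1%

5.1


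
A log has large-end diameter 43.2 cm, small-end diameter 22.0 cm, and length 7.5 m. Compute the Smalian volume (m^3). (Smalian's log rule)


Smalian: V = (A1 + A2)/2 * L,  A = pi*(D/200)^2
A1 = pi*(43.2/200)^2 = 0.146574 m^2
A2 = pi*(22.0/200)^2 = 0.038013 m^2
V = (0.146574+0.038013)/2*7.5 = 0.6922 m^3

0.6922


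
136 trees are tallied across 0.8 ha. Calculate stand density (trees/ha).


Formula: Stand Density = N_trees / Area_ha
Density = 136 trees / 0.8 ha
Density = 170 trees/ha

170


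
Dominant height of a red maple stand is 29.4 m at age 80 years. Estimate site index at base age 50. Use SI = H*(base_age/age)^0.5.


Formula: SI = H_dom * (base_age / age)^0.5
Age ratio = 50 / 80 = 0.625
sqrt(age_ratio) = 0.79057
SI = 29.4 * 0.79057 = 23.2 m

23.2


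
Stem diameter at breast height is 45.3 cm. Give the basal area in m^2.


Formula: BA = pi * (DBH/2)^2 / 10000  (cm^2 to m^2)
Radius = DBH/2 = 45.3/2 = 22.65 cm
BA = pi * 22.65^2 / 10000
   = 1611.7077 cm^2 / 10000
   = 0.1612 m^2

0.1612


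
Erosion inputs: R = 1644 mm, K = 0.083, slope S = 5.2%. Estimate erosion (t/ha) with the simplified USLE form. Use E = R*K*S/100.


Formula: E = R * K * S / 100  (simplified USLE)
R * K = 1644 * 0.083 = 136.452
E = 136.452 * 5.2 / 100 = 7.1 t/ha

7.1


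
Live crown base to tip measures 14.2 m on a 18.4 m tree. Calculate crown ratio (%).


Formula: Crown Ratio = (Crown Length / Total Height) * 100
CR = (14.2 m / 18.4 m) * 100
CR = 0.7717 * 100 = 77.2%

77.2


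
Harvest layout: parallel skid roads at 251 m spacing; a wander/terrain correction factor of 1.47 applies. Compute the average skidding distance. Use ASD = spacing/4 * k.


Formula: ASD = (spacing / 4) * correction
Uncorrected distance = spacing / 4 = 251 / 4 = 62.75 m
ASD = 62.75 * 1.47 = 92 m

92


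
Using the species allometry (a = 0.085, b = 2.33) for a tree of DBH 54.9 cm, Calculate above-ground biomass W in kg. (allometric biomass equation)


Formula: W = a * DBH^b  (allometric power law)
DBH^b = 54.9^2.33 = 11303.256
W = 0.085 * 11303.256 = 960.8 kg

960.8


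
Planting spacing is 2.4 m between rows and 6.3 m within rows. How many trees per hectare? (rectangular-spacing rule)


Formula: TPH = 10000 m^2/ha / (spacing_x * spacing_y)
Area per tree = 2.4 m * 6.3 m = 15.12 m^2
TPH = 10000 / 15.12 = 661 trees/ha

661


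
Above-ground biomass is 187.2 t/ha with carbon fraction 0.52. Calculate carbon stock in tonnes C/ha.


Formula: Carbon Stock = Biomass * Carbon Fraction
C = 187.2 t/ha * 0.52
C = 97.3 t C/ha

97.3


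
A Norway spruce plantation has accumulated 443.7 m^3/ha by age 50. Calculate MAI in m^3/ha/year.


Formula: MAI = Total Volume / Stand Age
MAI = 443.7 m^3/ha / 50 years
MAI = 8.87 m^3/ha/year

8.87


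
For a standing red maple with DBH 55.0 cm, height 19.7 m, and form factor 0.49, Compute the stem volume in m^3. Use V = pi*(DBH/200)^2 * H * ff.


Formula: V = pi * (DBH/200)^2 * H * ff
Radius = DBH/200 = 55.0/200 = 0.275 m
Radius^2 = 0.275^2 = 0.075625 m^2
V = pi * 0.075625 * 19.7 * 0.49
V = 2.293 m^3

2.293


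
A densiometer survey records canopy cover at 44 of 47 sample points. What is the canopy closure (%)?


Formula: Canopy closure = covered points / total points * 100
Closure = 44 / 47 * 100
Closure = 0.9362 * 100 = 93.6%

93.6


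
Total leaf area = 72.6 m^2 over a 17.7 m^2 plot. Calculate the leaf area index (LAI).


Formula: LAI = total leaf area / ground area  (dimensionless)
LAI = 72.6 m^2 / 17.7 m^2
LAI = 4.1

4.1


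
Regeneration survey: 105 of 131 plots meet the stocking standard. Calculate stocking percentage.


Formula: Stocking % = stocked plots / total plots * 100
Stocking = 105 / 131 * 100
Stocking = 0.8015 * 100 = 80.2%

80.2


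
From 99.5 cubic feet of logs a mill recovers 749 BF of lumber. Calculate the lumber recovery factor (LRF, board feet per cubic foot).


Formula: LRF = Lumber Output (BF) / Log Input (ft^3)
LRF = 749 BF / 99.5 ft^3
LRF = 7.53 BF/ft^3

7.53


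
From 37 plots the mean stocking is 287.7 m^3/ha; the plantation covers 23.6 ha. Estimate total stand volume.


Formula: Total Volume = Mean Volume per ha * Total Area
Total Volume = 287.7 m^3/ha * 23.6 ha
Total Volume = 6790 m^3

6790


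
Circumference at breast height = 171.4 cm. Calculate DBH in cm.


Formula: DBH = C / pi
DBH = 171.4 / pi
pi = 3.14159...
DBH = 54.6 cm

54.6


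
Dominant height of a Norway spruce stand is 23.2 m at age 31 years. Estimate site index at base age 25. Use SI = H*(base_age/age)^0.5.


Formula: SI = H_dom * (base_age / age)^0.5
Age ratio = 25 / 31 = 0.80645
sqrt(age_ratio) = 0.89803
SI = 23.2 * 0.89803 = 20.8 m

20.8


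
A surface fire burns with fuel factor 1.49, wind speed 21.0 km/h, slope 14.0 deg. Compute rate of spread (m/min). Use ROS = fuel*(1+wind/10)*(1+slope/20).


Formula: ROS = fuel * (1 + wind/10) * (1 + slope/20)
Wind factor = 1 + 21.0/10 = 3.1
Slope factor = 1 + 14.0/20 = 1.7
ROS = 1.49 * 3.1 * 1.7 = 7.85 m/min

7.85


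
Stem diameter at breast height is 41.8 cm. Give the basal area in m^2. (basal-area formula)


Formula: BA = pi * (DBH/2)^2 / 10000  (cm^2 to m^2)
Radius = DBH/2 = 41.8/2 = 20.9 cm
BA = pi * 20.9^2 / 10000
   = 1372.2791 cm^2 / 10000
   = 0.1372 m^2

0.1372


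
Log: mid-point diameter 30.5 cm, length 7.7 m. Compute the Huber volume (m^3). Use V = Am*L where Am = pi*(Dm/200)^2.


Huber: V = Am * L,  Am = pi*(Dm/200)^2
Am = pi*(30.5/200)^2 = 0.073062 m^2
V = 0.073062*7.7 = 0.5626 m^3

0.5626


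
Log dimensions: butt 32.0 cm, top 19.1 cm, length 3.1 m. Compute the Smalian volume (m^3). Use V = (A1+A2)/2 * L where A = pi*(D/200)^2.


Smalian: V = (A1 + A2)/2 * L,  A = pi*(D/200)^2
A1 = pi*(32.0/200)^2 = 0.080425 m^2
A2 = pi*(19.1/200)^2 = 0.028652 m^2
V = (0.080425+0.028652)/2*3.1 = 0.1691 m^3

0.1691


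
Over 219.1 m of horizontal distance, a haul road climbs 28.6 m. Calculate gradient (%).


Formula: Gradient = rise / run * 100
Gradient = 28.6 / 219.1 * 100 = 13.1%

13.1


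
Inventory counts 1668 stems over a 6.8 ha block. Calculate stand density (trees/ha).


Formula: Stand Density = N_trees / Area_ha
Density = 1668 trees / 6.8 ha
Density = 245 trees/ha

245


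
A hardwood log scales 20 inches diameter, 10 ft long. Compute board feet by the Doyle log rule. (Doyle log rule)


Doyle: BF = (D - 4)^2 * L / 16
Adjusted diameter = 20 - 4 = 16 in
(D-4)^2 = 16^2 = 256
BF = 256 * 10 / 16 = 160 BF

160


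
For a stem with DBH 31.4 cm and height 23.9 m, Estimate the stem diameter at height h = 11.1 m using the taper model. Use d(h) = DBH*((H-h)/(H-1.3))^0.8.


Taper: d(h) = DBH * ((H - h) / (H - 1.3))^0.8
Numerator = H - h = 23.9 - 11.1 = 12.8 m
Denominator = H - 1.3 = 23.9 - 1.3 = 22.6 m
Ratio = 12.8 / 22.6 = 0.56637
d = 31.4 * 0.56637^0.8 = 19.9 cm

19.9


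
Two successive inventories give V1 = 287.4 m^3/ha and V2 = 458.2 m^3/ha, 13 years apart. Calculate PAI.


Formula: PAI = (V_T2 - V_T1) / (T2 - T1)
Volume increment = 458.2 - 287.4 = 170.8 m^3/ha
PAI = 170.8 / 13 = 13.14 m^3/ha/year

13.14


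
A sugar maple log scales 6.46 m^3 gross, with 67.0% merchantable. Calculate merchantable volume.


Formula: MV = V_total * (merchantable_pct / 100)
Merchantable fraction = 67.0% / 100 = 0.67
MV = 6.46 m^3 * 0.67 = 4.328 m^3

4.328


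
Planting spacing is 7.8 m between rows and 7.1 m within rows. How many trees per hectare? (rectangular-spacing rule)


Formula: TPH = 10000 m^2/ha / (spacing_x * spacing_y)
Area per tree = 7.8 m * 7.1 m = 55.38 m^2
TPH = 10000 / 55.38 = 181 trees/ha

181


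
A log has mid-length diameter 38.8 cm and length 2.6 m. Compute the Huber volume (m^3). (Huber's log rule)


Huber: V = Am * L,  Am = pi*(Dm/200)^2
Am = pi*(38.8/200)^2 = 0.118237 m^2
V = 0.118237*2.6 = 0.3074 m^3

0.3074


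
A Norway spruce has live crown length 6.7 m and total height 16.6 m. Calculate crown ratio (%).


Formula: Crown Ratio = (Crown Length / Total Height) * 100
CR = (6.7 m / 16.6 m) * 100
CR = 0.4036 * 100 = 40.4%

40.4


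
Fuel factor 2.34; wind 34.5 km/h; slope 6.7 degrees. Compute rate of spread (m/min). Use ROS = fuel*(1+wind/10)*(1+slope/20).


Formula: ROS = fuel * (1 + wind/10) * (1 + slope/20)
Wind factor = 1 + 34.5/10 = 4.45
Slope factor = 1 + 6.7/20 = 1.335
ROS = 2.34 * 4.45 * 1.335 = 13.9 m/min

13.9


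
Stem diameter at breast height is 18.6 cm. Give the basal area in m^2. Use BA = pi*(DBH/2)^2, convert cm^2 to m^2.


Formula: BA = pi * (DBH/2)^2 / 10000  (cm^2 to m^2)
Radius = DBH/2 = 18.6/2 = 9.3 cm
BA = pi * 9.3^2 / 10000
   = 271.7163 cm^2 / 10000
   = 0.0272 m^2

0.0272


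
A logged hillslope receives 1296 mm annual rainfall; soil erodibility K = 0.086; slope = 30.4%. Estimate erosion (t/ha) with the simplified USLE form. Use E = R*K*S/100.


Formula: E = R * K * S / 100  (simplified USLE)
R * K = 1296 * 0.086 = 111.456
E = 111.456 * 30.4 / 100 = 33.88 t/ha

33.88


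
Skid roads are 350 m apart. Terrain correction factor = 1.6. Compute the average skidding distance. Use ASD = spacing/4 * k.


Formula: ASD = (spacing / 4) * correction
Uncorrected distance = spacing / 4 = 350 / 4 = 87.5 m
ASD = 87.5 * 1.6 = 140 m

140


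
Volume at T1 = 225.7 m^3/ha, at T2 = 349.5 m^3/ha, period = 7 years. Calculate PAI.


Formula: PAI = (V_T2 - V_T1) / (T2 - T1)
Volume increment = 349.5 - 225.7 = 123.8 m^3/ha
PAI = 123.8 / 7 = 17.69 m^3/ha/year

17.69


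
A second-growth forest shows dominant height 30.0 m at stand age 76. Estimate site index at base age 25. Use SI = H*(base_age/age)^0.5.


Formula: SI = H_dom * (base_age / age)^0.5
Age ratio = 25 / 76 = 0.32895
sqrt(age_ratio) = 0.57354
SI = 30.0 * 0.57354 = 17.2 m

17.2


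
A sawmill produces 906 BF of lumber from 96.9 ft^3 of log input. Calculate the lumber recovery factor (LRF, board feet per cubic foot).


Formula: LRF = Lumber Output (BF) / Log Input (ft^3)
LRF = 906 BF / 96.9 ft^3
LRF = 9.35 BF/ft^3

9.35


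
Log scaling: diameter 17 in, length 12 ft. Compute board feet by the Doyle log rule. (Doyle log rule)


Doyle: BF = (D - 4)^2 * L / 16
Adjusted diameter = 17 - 4 = 13 in
(D-4)^2 = 13^2 = 169
BF = 169 * 12 / 16 = 127 BF

127


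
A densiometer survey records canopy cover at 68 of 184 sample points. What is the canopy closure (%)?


Formula: Canopy closure = covered points / total points * 100
Closure = 68 / 184 * 100
Closure = 0.3696 * 100 = 37.0%

37.0


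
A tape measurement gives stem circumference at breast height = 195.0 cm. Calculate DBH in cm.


Formula: DBH = C / pi
DBH = 195.0 / pi
pi = 3.14159...
DBH = 62.1 cm

62.1


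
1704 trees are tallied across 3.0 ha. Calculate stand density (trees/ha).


Formula: Stand Density = N_trees / Area_ha
Density = 1704 trees / 3.0 ha
Density = 568 trees/ha

568


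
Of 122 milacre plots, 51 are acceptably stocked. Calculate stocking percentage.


Formula: Stocking % = stocked plots / total plots * 100
Stocking = 51 / 122 * 100
Stocking = 0.418 * 100 = 41.8%

41.8


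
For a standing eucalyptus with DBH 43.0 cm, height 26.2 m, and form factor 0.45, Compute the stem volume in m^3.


Formula: V = pi * (DBH/200)^2 * H * ff
Radius = DBH/200 = 43.0/200 = 0.215 m
Radius^2 = 0.215^2 = 0.046225 m^2
V = pi * 0.046225 * 26.2 * 0.45
V = 1.712 m^3

1.712


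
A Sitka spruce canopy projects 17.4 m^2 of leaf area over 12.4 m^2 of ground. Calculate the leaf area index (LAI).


Formula: LAI = total leaf area / ground area  (dimensionless)
LAI = 17.4 m^2 / 12.4 m^2
LAI = 1.4

1.4


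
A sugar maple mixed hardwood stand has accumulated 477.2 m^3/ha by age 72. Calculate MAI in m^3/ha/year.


Formula: MAI = Total Volume / Stand Age
MAI = 477.2 m^3/ha / 72 years
MAI = 6.63 m^3/ha/year

6.63


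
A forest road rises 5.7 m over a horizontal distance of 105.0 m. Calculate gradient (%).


Formula: Gradient = rise / run * 100
Gradient = 5.7 / 105.0 * 100 = 5.4%

5.4


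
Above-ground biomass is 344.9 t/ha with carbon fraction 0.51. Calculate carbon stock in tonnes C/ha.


Formula: Carbon Stock = Biomass * Carbon Fraction
C = 344.9 t/ha * 0.51
C = 175.9 t C/ha

175.9


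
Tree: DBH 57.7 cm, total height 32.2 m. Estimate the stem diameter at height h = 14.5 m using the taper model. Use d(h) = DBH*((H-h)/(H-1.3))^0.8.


Taper: d(h) = DBH * ((H - h) / (H - 1.3))^0.8
Numerator = H - h = 32.2 - 14.5 = 17.7 m
Denominator = H - 1.3 = 32.2 - 1.3 = 30.9 m
Ratio = 17.7 / 30.9 = 0.57282
d = 57.7 * 0.57282^0.8 = 36.9 cm

36.9


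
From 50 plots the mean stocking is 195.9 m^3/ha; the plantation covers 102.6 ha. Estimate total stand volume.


Formula: Total Volume = Mean Volume per ha * Total Area
Total Volume = 195.9 m^3/ha * 102.6 ha
Total Volume = 20099 m^3

20099


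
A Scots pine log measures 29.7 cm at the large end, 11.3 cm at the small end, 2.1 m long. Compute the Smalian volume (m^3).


Smalian: V = (A1 + A2)/2 * L,  A = pi*(D/200)^2
A1 = pi*(29.7/200)^2 = 0.069279 m^2
A2 = pi*(11.3/200)^2 = 0.010029 m^2
V = (0.069279+0.010029)/2*2.1 = 0.0833 m^3

0.0833


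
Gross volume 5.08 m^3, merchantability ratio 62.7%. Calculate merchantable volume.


Formula: MV = V_total * (merchantable_pct / 100)
Merchantable fraction = 62.7% / 100 = 0.627
MV = 5.08 m^3 * 0.627 = 3.185 m^3

3.185


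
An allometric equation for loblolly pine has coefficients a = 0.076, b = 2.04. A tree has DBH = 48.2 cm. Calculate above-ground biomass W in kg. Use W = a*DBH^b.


Formula: W = a * DBH^b  (allometric power law)
DBH^b = 48.2^2.04 = 2712.7886
W = 0.076 * 2712.7886 = 206.2 kg

206.2


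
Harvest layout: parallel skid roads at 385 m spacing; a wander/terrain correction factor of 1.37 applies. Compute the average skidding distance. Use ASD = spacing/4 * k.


Formula: ASD = (spacing / 4) * correction
Uncorrected distance = spacing / 4 = 385 / 4 = 96.25 m
ASD = 96.25 * 1.37 = 132 m

132


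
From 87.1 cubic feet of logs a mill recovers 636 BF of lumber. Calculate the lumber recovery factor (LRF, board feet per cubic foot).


Formula: LRF = Lumber Output (BF) / Log Input (ft^3)
LRF = 636 BF / 87.1 ft^3
LRF = 7.3 BF/ft^3

7.3


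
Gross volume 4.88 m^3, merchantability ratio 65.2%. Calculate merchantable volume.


Formula: MV = V_total * (merchantable_pct / 100)
Merchantable fraction = 65.2% / 100 = 0.652
MV = 4.88 m^3 * 0.652 = 3.182 m^3

3.182


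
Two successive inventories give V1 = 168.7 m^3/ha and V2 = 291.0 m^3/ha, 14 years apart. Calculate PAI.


Formula: PAI = (V_T2 - V_T1) / (T2 - T1)
Volume increment = 291.0 - 168.7 = 122.3 m^3/ha
PAI = 122.3 / 14 = 8.74 m^3/ha/year

8.74


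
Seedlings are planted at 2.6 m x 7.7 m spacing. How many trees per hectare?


Formula: TPH = 10000 m^2/ha / (spacing_x * spacing_y)
Area per tree = 2.6 m * 7.7 m = 20.02 m^2
TPH = 10000 / 20.02 = 500 trees/ha

500


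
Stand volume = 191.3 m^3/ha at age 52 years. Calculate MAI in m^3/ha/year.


Formula: MAI = Total Volume / Stand Age
MAI = 191.3 m^3/ha / 52 years
MAI = 3.68 m^3/ha/year

3.68


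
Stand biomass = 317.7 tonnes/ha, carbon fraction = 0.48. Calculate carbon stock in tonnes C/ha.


Formula: Carbon Stock = Biomass * Carbon Fraction
C = 317.7 t/ha * 0.48
C = 152.5 t C/ha

152.5


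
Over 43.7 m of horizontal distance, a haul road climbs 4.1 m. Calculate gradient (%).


Formula: Gradient = rise / run * 100
Gradient = 4.1 / 43.7 * 100 = 9.4%

9.4


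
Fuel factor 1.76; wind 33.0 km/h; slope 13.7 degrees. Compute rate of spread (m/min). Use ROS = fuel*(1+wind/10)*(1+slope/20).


Formula: ROS = fuel * (1 + wind/10) * (1 + slope/20)
Wind factor = 1 + 33.0/10 = 4.3
Slope factor = 1 + 13.7/20 = 1.685
ROS = 1.76 * 4.3 * 1.685 = 12.75 m/min

12.75


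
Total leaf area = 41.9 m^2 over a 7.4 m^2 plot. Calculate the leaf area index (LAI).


Formula: LAI = total leaf area / ground area  (dimensionless)
LAI = 41.9 m^2 / 7.4 m^2
LAI = 5.66

5.66


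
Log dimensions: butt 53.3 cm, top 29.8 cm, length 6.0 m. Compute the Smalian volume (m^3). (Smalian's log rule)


Smalian: V = (A1 + A2)/2 * L,  A = pi*(D/200)^2
A1 = pi*(53.3/200)^2 = 0.223123 m^2
A2 = pi*(29.8/200)^2 = 0.069746 m^2
V = (0.223123+0.069746)/2*6.0 = 0.8786 m^3

0.8786


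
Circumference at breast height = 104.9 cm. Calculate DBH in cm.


Formula: DBH = C / pi
DBH = 104.9 / pi
pi = 3.14159...
DBH = 33.4 cm

33.4


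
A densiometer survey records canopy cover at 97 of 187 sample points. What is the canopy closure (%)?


Formula: Canopy closure = covered points / total points * 100
Closure = 97 / 187 * 100
Closure = 0.5187 * 100 = 51.9%

51.9


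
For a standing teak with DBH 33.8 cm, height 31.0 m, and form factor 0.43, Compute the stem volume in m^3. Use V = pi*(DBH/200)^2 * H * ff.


Formula: V = pi * (DBH/200)^2 * H * ff
Radius = DBH/200 = 33.8/200 = 0.169 m
Radius^2 = 0.169^2 = 0.028561 m^2
V = pi * 0.028561 * 31.0 * 0.43
V = 1.196 m^3

1.196


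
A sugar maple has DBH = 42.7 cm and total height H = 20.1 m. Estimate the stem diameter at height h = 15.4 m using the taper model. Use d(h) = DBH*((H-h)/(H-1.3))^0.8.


Taper: d(h) = DBH * ((H - h) / (H - 1.3))^0.8
Numerator = H - h = 20.1 - 15.4 = 4.7 m
Denominator = H - 1.3 = 20.1 - 1.3 = 18.8 m
Ratio = 4.7 / 18.8 = 0.25
d = 42.7 * 0.25^0.8 = 14.1 cm

14.1


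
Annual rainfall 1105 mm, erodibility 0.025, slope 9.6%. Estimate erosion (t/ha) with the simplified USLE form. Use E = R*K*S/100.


Formula: E = R * K * S / 100  (simplified USLE)
R * K = 1105 * 0.025 = 27.625
E = 27.625 * 9.6 / 100 = 2.65 t/ha

2.65


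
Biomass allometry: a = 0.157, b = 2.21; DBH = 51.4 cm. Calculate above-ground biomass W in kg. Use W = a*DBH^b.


Formula: W = a * DBH^b  (allometric power law)
DBH^b = 51.4^2.21 = 6042.6647
W = 0.157 * 6042.6647 = 948.7 kg

948.7


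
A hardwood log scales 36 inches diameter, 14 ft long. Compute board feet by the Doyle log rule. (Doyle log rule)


Doyle: BF = (D - 4)^2 * L / 16
Adjusted diameter = 36 - 4 = 32 in
(D-4)^2 = 32^2 = 1024
BF = 1024 * 14 / 16 = 896 BF

896


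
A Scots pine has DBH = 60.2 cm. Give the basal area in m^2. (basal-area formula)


Formula: BA = pi * (DBH/2)^2 / 10000  (cm^2 to m^2)
Radius = DBH/2 = 60.2/2 = 30.1 cm
BA = pi * 30.1^2 / 10000
   = 2846.3144 cm^2 / 10000
   = 0.2846 m^2

0.2846


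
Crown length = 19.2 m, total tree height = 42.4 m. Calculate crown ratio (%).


Formula: Crown Ratio = (Crown Length / Total Height) * 100
CR = (19.2 m / 42.4 m) * 100
CR = 0.4528 * 100 = 45.3%

45.3


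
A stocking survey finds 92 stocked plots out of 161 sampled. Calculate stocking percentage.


Formula: Stocking % = stocked plots / total plots * 100
Stocking = 92 / 161 * 100
Stocking = 0.5714 * 100 = 57.1%

57.1


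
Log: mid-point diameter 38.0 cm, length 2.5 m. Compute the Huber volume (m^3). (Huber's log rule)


Huber: V = Am * L,  Am = pi*(Dm/200)^2
Am = pi*(38.0/200)^2 = 0.113411 m^2
V = 0.113411*2.5 = 0.2835 m^3

0.2835


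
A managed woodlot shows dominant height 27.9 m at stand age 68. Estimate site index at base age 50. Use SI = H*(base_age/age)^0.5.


Formula: SI = H_dom * (base_age / age)^0.5
Age ratio = 50 / 68 = 0.73529
sqrt(age_ratio) = 0.85749
SI = 27.9 * 0.85749 = 23.9 m

23.9


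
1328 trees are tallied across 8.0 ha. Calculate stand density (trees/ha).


Formula: Stand Density = N_trees / Area_ha
Density = 1328 trees / 8.0 ha
Density = 166 trees/ha

166


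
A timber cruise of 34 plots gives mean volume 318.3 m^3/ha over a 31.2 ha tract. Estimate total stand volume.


Formula: Total Volume = Mean Volume per ha * Total Area
Total Volume = 318.3 m^3/ha * 31.2 ha
Total Volume = 9931 m^3

9931


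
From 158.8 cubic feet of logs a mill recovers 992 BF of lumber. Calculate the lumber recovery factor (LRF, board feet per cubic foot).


Formula: LRF = Lumber Output (BF) / Log Input (ft^3)
LRF = 992 BF / 158.8 ft^3
LRF = 6.25 BF/ft^3

6.25


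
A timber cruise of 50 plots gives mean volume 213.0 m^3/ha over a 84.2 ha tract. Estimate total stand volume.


Formula: Total Volume = Mean Volume per ha * Total Area
Total Volume = 213.0 m^3/ha * 84.2 ha
Total Volume = 17935 m^3

17935


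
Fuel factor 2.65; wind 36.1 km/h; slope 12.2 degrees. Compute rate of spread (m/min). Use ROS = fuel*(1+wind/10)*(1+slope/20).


Formula: ROS = fuel * (1 + wind/10) * (1 + slope/20)
Wind factor = 1 + 36.1/10 = 4.61
Slope factor = 1 + 12.2/20 = 1.61
ROS = 2.65 * 4.61 * 1.61 = 19.67 m/min

19.67


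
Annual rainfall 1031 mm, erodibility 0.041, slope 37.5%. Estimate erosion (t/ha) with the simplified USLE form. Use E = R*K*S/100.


Formula: E = R * K * S / 100  (simplified USLE)
R * K = 1031 * 0.041 = 42.271
E = 42.271 * 37.5 / 100 = 15.85 t/ha

15.85


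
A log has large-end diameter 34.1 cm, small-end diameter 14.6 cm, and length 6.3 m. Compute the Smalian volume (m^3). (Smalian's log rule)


Smalian: V = (A1 + A2)/2 * L,  A = pi*(D/200)^2
A1 = pi*(34.1/200)^2 = 0.091327 m^2
A2 = pi*(14.6/200)^2 = 0.016742 m^2
V = (0.091327+0.016742)/2*6.3 = 0.3404 m^3

0.3404


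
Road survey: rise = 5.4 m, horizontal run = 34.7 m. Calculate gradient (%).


Formula: Gradient = rise / run * 100
Gradient = 5.4 / 34.7 * 100 = 15.6%

15.6


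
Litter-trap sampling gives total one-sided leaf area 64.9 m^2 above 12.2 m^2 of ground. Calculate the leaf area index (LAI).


Formula: LAI = total leaf area / ground area  (dimensionless)
LAI = 64.9 m^2 / 12.2 m^2
LAI = 5.32

5.32


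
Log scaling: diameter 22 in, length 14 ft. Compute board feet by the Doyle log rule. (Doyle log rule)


Doyle: BF = (D - 4)^2 * L / 16
Adjusted diameter = 22 - 4 = 18 in
(D-4)^2 = 18^2 = 324
BF = 324 * 14 / 16 = 284 BF

284


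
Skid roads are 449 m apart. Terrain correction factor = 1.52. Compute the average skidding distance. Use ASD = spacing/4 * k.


Formula: ASD = (spacing / 4) * correction
Uncorrected distance = spacing / 4 = 449 / 4 = 112.25 m
ASD = 112.25 * 1.52 = 171 m

171


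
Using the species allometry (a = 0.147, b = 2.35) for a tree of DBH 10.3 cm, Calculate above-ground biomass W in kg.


Formula: W = a * DBH^b  (allometric power law)
DBH^b = 10.3^2.35 = 239.9758
W = 0.147 * 239.9758 = 35.3 kg

35.3


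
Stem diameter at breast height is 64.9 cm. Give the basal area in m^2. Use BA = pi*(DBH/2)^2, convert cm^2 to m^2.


Formula: BA = pi * (DBH/2)^2 / 10000  (cm^2 to m^2)
Radius = DBH/2 = 64.9/2 = 32.45 cm
BA = pi * 32.45^2 / 10000
   = 3308.1049 cm^2 / 10000
   = 0.3308 m^2

0.3308


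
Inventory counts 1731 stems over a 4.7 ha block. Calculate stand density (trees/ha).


Formula: Stand Density = N_trees / Area_ha
Density = 1731 trees / 4.7 ha
Density = 368 trees/ha

368


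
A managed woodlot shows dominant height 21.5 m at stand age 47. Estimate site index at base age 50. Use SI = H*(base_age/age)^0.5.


Formula: SI = H_dom * (base_age / age)^0.5
Age ratio = 50 / 47 = 1.06383
sqrt(age_ratio) = 1.03142
SI = 21.5 * 1.03142 = 22.2 m

22.2


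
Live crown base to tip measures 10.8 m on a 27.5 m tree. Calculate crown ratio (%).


Formula: Crown Ratio = (Crown Length / Total Height) * 100
CR = (10.8 m / 27.5 m) * 100
CR = 0.3927 * 100 = 39.3%

39.3


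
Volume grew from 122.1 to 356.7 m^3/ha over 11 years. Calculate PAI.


Formula: PAI = (V_T2 - V_T1) / (T2 - T1)
Volume increment = 356.7 - 122.1 = 234.6 m^3/ha
PAI = 234.6 / 11 = 21.33 m^3/ha/year

21.33


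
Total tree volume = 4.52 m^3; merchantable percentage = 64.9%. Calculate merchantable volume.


Formula: MV = V_total * (merchantable_pct / 100)
Merchantable fraction = 64.9% / 100 = 0.649
MV = 4.52 m^3 * 0.649 = 2.933 m^3

2.933


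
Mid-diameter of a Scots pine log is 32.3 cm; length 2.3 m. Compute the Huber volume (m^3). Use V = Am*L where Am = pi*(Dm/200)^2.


Huber: V = Am * L,  Am = pi*(Dm/200)^2
Am = pi*(32.3/200)^2 = 0.08194 m^2
V = 0.08194*2.3 = 0.1885 m^3

0.1885


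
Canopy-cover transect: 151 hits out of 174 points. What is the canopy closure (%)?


Formula: Canopy closure = covered points / total points * 100
Closure = 151 / 174 * 100
Closure = 0.8678 * 100 = 86.8%

86.8


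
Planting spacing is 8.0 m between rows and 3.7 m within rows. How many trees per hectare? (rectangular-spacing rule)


Formula: TPH = 10000 m^2/ha / (spacing_x * spacing_y)
Area per tree = 8.0 m * 3.7 m = 29.6 m^2
TPH = 10000 / 29.6 = 338 trees/ha

338


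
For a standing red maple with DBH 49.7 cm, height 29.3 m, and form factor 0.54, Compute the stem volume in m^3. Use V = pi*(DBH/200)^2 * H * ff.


Formula: V = pi * (DBH/200)^2 * H * ff
Radius = DBH/200 = 49.7/200 = 0.2485 m
Radius^2 = 0.2485^2 = 0.06175225 m^2
V = pi * 0.06175225 * 29.3 * 0.54
V = 3.069 m^3

3.069


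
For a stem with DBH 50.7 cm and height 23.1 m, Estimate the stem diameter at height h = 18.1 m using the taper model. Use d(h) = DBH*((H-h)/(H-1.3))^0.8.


Taper: d(h) = DBH * ((H - h) / (H - 1.3))^0.8
Numerator = H - h = 23.1 - 18.1 = 5.0 m
Denominator = H - 1.3 = 23.1 - 1.3 = 21.8 m
Ratio = 5.0 / 21.8 = 0.22936
d = 50.7 * 0.22936^0.8 = 15.6 cm

15.6


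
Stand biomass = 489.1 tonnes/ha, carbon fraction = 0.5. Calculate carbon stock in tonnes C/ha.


Formula: Carbon Stock = Biomass * Carbon Fraction
C = 489.1 t/ha * 0.5
C = 244.6 t C/ha

244.6


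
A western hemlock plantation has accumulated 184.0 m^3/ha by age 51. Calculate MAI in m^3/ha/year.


Formula: MAI = Total Volume / Stand Age
MAI = 184.0 m^3/ha / 51 years
MAI = 3.61 m^3/ha/year

3.61


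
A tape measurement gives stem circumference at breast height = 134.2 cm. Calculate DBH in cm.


Formula: DBH = C / pi
DBH = 134.2 / pi
pi = 3.14159...
DBH = 42.7 cm

42.7


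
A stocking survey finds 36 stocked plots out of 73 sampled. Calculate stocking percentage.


Formula: Stocking % = stocked plots / total plots * 100
Stocking = 36 / 73 * 100
Stocking = 0.4932 * 100 = 49.3%

49.3
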